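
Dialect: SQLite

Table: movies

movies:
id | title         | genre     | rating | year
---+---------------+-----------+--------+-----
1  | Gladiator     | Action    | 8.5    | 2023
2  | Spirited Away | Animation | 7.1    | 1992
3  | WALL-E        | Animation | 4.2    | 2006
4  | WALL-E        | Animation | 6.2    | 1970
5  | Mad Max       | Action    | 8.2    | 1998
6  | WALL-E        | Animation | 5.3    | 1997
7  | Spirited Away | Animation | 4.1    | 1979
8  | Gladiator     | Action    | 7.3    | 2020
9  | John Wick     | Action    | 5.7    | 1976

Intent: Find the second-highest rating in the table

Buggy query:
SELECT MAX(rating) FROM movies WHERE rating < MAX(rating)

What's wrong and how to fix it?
Bug: MAX(rating) on the right of the comparison is an aggregate-in-WHERE error

Fix: Compute the overall MAX in a subquery, then take MAX of rows below it

Corrected query:
SELECT MAX(rating) FROM movies WHERE rating < (SELECT MAX(rating) FROM movies)

Result:
MAX(rating)
-----------
8.2        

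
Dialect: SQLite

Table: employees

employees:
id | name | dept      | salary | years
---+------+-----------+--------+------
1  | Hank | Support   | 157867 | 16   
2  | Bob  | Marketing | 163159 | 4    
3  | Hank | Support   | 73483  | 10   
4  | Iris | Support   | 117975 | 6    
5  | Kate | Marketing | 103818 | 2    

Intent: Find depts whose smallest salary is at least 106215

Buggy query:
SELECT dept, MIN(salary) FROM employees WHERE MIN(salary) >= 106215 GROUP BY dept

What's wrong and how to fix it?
Bug: MIN() in WHERE is a misuse of aggregate

Fix: Replace WHERE with HAVING after the GROUP BY

Corrected query:
SELECT dept, MIN(salary) FROM employees GROUP BY dept HAVING MIN(salary) >= 106215

Result:
(no rows)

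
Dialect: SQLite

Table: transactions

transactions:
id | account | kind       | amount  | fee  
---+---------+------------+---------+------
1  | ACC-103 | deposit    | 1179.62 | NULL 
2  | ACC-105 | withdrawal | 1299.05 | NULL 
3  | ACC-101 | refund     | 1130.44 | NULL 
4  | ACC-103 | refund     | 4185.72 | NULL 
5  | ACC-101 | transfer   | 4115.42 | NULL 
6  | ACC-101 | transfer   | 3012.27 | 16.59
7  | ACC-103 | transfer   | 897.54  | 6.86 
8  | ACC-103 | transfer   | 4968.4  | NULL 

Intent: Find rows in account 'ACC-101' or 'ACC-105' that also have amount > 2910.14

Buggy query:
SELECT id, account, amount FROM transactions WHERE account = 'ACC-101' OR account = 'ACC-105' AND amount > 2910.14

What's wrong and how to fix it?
Bug: AND binds tighter than OR, so this parses as account = 'ACC-101' OR (account = 'ACC-105' AND amount > 2910.14)

Fix: Group the OR with parentheses (or use IN), then AND the threshold

Corrected query:
SELECT id, account, amount FROM transactions WHERE (account = 'ACC-101' OR account = 'ACC-105') AND amount > 2910.14

Result:
id | account | amount 
---+---------+--------
5  | ACC-101 | 4115.42
6  | ACC-101 | 3012.27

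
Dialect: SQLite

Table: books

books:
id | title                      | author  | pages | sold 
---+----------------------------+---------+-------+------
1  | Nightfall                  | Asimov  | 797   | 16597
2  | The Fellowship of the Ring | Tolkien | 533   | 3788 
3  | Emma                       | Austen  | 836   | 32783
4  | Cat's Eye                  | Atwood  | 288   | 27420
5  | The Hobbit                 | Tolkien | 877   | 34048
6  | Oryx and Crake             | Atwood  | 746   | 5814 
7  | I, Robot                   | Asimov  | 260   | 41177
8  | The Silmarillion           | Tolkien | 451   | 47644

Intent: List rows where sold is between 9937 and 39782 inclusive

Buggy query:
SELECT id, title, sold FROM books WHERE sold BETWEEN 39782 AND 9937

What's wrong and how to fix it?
Bug: The bounds are reversed; BETWEEN a AND b requires a <= b to match anything

Fix: Write BETWEEN 9937 AND 39782

Corrected query:
SELECT id, title, sold FROM books WHERE sold BETWEEN 9937 AND 39782

Result:
id | title      | sold 
---+------------+------
1  | Nightfall  | 16597
3  | Emma       | 32783
4  | Cat's Eye  | 27420
5  | The Hobbit | 34048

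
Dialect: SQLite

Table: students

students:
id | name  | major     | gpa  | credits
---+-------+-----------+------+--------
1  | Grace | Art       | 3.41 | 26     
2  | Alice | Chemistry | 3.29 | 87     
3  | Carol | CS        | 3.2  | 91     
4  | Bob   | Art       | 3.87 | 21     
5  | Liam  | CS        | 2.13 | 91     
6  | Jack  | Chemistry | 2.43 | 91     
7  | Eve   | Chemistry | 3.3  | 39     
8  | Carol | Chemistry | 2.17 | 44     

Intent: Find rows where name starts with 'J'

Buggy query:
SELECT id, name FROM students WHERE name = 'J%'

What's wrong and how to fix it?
Bug: '=' compares the literal string including the % character; pattern matching needs LIKE

Fix: Replace '=' with LIKE so 'J%' is treated as a pattern

Corrected query:
SELECT id, name FROM students WHERE name LIKE 'J%'

Result:
id | name
---+-----
6  | Jack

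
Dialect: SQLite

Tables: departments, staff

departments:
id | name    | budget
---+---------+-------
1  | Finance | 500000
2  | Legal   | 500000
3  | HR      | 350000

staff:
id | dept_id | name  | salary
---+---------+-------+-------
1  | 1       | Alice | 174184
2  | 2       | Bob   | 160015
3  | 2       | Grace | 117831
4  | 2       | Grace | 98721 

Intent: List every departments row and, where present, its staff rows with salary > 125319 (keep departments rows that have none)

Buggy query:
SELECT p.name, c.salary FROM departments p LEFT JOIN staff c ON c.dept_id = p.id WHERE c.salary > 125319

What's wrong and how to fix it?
Bug: A WHERE condition on the right-hand table after LEFT JOIN drops unmatched parents

Fix: Put 'c.salary > 125319' in the JOIN's ON clause instead of WHERE

Corrected query:
SELECT p.name, c.salary FROM departments p LEFT JOIN staff c ON c.dept_id = p.id AND c.salary > 125319

Result:
name    | salary
--------+-------
Finance | 174184
Legal   | 160015
HR      | NULL  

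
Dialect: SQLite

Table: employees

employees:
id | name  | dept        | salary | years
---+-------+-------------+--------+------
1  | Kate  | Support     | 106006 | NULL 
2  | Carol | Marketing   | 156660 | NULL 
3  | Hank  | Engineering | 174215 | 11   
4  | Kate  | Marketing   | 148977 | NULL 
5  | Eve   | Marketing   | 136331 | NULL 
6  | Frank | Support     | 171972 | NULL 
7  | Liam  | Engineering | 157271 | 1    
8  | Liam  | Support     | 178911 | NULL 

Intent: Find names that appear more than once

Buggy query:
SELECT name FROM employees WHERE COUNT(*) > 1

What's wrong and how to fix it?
Bug: COUNT(*) is an aggregate and cannot be used in WHERE

Fix: Group first, then use HAVING for the count condition

Corrected query:
SELECT name FROM employees GROUP BY name HAVING COUNT(*) > 1

Result:
name
----
Kate
Liam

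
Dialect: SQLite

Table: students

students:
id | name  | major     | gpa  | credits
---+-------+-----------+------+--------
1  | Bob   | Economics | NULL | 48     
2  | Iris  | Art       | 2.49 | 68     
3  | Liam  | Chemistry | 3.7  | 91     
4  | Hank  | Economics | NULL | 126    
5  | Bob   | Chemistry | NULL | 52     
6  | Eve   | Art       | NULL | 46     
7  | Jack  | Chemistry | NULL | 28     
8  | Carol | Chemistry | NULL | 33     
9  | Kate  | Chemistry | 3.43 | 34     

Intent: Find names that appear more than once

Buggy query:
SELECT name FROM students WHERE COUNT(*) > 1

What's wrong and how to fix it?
Bug: COUNT(*) is an aggregate and cannot be used in WHERE

Fix: GROUP BY name, then filter groups with HAVING COUNT(*) > 1

Corrected query:
SELECT name FROM students GROUP BY name HAVING COUNT(*) > 1

Result:
name
----
Bob 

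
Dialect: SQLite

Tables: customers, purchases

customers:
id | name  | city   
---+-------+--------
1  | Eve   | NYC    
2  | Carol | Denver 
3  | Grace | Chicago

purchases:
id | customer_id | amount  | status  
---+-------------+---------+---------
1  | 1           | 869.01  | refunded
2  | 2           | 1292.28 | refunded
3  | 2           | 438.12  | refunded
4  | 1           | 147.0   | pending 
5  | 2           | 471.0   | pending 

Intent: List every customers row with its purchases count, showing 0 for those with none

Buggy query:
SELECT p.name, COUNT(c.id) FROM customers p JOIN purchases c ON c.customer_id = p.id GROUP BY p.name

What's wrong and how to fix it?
Bug: An inner join excludes parents with zero children

Fix: Use LEFT JOIN so parents without children still appear (COUNT(c.id) gives 0)

Corrected query:
SELECT p.name, COUNT(c.id) FROM customers p LEFT JOIN purchases c ON c.customer_id = p.id GROUP BY p.name

Result:
name  | COUNT(c.id)
------+------------
Carol | 3          
Eve   | 2          
Grace | 0          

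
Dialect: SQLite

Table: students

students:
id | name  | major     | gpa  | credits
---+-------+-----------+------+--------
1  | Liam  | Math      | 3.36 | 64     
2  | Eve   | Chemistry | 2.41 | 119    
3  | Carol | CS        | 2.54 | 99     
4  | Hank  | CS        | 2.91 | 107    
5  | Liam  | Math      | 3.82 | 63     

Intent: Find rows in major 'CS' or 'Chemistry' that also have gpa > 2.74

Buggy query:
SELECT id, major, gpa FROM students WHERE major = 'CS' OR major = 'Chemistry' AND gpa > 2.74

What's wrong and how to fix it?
Bug: AND binds tighter than OR, so this parses as major = 'CS' OR (major = 'Chemistry' AND gpa > 2.74)

Fix: Group the OR with parentheses (or use IN), then AND the threshold

Corrected query:
SELECT id, major, gpa FROM students WHERE (major = 'CS' OR major = 'Chemistry') AND gpa > 2.74

Result:
id | major | gpa 
---+-------+-----
4  | CS    | 2.91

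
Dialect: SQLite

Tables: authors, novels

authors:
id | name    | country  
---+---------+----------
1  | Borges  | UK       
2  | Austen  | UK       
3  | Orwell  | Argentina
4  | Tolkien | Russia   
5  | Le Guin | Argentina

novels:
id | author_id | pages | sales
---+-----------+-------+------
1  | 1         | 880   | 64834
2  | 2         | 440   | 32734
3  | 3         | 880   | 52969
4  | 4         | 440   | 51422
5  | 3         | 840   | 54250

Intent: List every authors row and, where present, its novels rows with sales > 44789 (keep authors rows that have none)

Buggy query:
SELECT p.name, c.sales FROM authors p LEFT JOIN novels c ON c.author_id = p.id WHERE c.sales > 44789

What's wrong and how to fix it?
Bug: A WHERE condition on the right-hand table after LEFT JOIN drops unmatched parents

Fix: Move the right-table condition into the ON clause so unmatched parents are kept

Corrected query:
SELECT p.name, c.sales FROM authors p LEFT JOIN novels c ON c.author_id = p.id AND c.sales > 44789

Result:
name    | sales
--------+------
Borges  | 64834
Austen  | NULL 
Orwell  | 52969
Orwell  | 54250
Tolkien | 51422
Le Guin | NULL 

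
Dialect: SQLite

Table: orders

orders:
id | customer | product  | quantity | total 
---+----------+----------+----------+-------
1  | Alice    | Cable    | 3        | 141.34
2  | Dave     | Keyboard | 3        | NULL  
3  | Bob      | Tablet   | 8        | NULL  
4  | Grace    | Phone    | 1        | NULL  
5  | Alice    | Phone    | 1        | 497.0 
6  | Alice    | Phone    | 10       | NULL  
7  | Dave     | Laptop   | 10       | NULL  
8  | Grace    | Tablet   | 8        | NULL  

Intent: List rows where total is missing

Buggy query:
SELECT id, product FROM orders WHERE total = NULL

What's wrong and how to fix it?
Bug: Comparing to NULL with '=' never matches; NULL = NULL is unknown, not true

Fix: Replace '= NULL' with 'IS NULL'

Corrected query:
SELECT id, product FROM orders WHERE total IS NULL

Result:
id | product 
---+---------
2  | Keyboard
3  | Tablet  
4  | Phone   
6  | Phone   
7  | Laptop  
8  | Tablet  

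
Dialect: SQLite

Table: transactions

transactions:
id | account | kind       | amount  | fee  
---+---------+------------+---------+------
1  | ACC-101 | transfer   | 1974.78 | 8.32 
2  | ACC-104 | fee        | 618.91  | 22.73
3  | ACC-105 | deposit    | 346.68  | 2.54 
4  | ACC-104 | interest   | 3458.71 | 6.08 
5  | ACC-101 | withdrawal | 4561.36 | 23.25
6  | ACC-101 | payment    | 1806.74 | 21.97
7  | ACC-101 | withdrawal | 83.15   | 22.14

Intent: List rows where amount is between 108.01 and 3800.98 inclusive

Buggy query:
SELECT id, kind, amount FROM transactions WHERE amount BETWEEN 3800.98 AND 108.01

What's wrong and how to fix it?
Bug: The bounds are reversed; BETWEEN a AND b requires a <= b to match anything

Fix: Write BETWEEN 108.01 AND 3800.98

Corrected query:
SELECT id, kind, amount FROM transactions WHERE amount BETWEEN 108.01 AND 3800.98

Result:
id | kind     | amount 
---+----------+--------
1  | transfer | 1974.78
2  | fee      | 618.91 
3  | deposit  | 346.68 
4  | interest | 3458.71
6  | payment  | 1806.74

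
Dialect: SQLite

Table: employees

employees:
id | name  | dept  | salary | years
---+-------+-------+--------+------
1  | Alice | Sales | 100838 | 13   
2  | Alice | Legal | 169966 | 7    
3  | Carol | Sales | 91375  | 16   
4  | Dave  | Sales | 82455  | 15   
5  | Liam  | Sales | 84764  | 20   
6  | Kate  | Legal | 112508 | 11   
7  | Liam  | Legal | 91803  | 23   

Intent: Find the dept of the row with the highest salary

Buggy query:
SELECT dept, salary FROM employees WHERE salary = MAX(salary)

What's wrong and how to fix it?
Bug: WHERE is evaluated per row; an aggregate over the whole table isn't defined there

Fix: Use a subquery: WHERE salary = (SELECT MAX(salary) FROM employees)

Corrected query:
SELECT dept, salary FROM employees WHERE salary = (SELECT MAX(salary) FROM employees)

Result:
dept  | salary
------+-------
Legal | 169966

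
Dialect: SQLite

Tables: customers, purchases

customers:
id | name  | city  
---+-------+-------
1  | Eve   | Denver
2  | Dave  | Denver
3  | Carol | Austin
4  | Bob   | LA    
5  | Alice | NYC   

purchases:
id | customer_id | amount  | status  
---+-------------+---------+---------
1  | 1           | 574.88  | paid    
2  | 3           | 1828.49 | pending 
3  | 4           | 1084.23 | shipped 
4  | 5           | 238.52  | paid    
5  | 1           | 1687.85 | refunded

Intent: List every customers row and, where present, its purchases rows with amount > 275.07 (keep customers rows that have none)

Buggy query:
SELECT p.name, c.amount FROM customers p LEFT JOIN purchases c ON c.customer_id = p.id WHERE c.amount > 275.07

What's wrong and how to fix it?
Bug: A WHERE condition on the right-hand table after LEFT JOIN drops unmatched parents

Fix: Move the right-table condition into the ON clause so unmatched parents are kept

Corrected query:
SELECT p.name, c.amount FROM customers p LEFT JOIN purchases c ON c.customer_id = p.id AND c.amount > 275.07

Result:
name  | amount 
------+--------
Eve   | 574.88 
Eve   | 1687.85
Dave  | NULL   
Carol | 1828.49
Bob   | 1084.23
Alice | NULL   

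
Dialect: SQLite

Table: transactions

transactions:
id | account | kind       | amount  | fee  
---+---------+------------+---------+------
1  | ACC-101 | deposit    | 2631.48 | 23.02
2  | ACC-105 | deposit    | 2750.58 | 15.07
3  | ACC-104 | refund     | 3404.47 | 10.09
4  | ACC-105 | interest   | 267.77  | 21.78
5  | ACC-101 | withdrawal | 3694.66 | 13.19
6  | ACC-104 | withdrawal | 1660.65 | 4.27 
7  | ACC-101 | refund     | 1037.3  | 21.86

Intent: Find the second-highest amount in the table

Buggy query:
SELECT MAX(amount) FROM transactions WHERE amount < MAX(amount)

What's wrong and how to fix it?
Bug: The inner MAX is an aggregate inside WHERE, which is not allowed

Fix: Compute the overall MAX in a subquery, then take MAX of rows below it

Corrected query:
SELECT MAX(amount) FROM transactions WHERE amount < (SELECT MAX(amount) FROM transactions)

Result:
MAX(amount)
-----------
3404.47    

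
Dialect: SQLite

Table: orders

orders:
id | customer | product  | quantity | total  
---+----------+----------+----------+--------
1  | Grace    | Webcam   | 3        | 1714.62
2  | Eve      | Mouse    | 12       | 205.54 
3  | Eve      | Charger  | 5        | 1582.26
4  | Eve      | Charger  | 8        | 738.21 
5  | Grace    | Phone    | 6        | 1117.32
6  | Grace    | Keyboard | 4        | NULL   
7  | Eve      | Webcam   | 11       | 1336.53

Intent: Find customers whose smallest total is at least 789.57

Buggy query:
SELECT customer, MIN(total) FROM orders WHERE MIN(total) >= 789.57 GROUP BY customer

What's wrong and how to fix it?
Bug: MIN() in WHERE is a misuse of aggregate

Fix: Use HAVING for the per-group MIN condition

Corrected query:
SELECT customer, MIN(total) FROM orders GROUP BY customer HAVING MIN(total) >= 789.57

Result:
customer | MIN(total)
---------+-----------
Grace    | 1117.32   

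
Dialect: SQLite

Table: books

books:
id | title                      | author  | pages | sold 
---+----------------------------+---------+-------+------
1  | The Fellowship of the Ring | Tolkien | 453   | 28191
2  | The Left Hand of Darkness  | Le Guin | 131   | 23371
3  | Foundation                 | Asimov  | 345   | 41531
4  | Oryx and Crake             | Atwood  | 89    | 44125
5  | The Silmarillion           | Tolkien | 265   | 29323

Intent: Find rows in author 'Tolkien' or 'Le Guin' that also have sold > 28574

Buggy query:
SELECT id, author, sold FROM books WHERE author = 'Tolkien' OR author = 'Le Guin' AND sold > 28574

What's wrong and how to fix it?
Bug: AND binds tighter than OR, so this parses as author = 'Tolkien' OR (author = 'Le Guin' AND sold > 28574)

Fix: Add parentheses around the OR so the AND applies to both alternatives

Corrected query:
SELECT id, author, sold FROM books WHERE (author = 'Tolkien' OR author = 'Le Guin') AND sold > 28574

Result:
id | author  | sold 
---+---------+------
5  | Tolkien | 29323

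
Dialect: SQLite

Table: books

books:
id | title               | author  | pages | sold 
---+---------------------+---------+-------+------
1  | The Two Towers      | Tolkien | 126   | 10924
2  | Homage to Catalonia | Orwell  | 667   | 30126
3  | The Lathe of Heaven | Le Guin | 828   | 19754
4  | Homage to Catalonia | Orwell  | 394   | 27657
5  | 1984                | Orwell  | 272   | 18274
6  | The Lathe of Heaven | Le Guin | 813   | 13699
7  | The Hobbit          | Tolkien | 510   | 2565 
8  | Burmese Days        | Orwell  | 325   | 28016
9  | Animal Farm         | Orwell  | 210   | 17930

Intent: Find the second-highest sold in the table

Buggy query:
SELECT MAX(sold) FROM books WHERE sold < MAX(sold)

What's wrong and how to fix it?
Bug: The inner MAX is an aggregate inside WHERE, which is not allowed

Fix: Put the inner MAX in a scalar subquery

Corrected query:
SELECT MAX(sold) FROM books WHERE sold < (SELECT MAX(sold) FROM books)

Result:
MAX(sold)
---------
28016    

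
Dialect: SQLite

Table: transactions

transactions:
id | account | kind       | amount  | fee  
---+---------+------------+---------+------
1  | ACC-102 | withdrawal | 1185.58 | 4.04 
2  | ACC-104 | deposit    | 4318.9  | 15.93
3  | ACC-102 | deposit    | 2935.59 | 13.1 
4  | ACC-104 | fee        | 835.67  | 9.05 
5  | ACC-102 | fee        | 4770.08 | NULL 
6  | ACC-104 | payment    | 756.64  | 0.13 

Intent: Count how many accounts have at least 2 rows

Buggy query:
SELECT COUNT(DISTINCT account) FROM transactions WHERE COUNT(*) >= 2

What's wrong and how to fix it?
Bug: COUNT(*) cannot appear in WHERE; the per-group count doesn't exist yet

Fix: Use a subquery that GROUPs and filters with HAVING, then count its rows

Corrected query:
SELECT COUNT(*) FROM (SELECT account FROM transactions GROUP BY account HAVING COUNT(*) >= 2)

Result:
COUNT(*)
--------
2       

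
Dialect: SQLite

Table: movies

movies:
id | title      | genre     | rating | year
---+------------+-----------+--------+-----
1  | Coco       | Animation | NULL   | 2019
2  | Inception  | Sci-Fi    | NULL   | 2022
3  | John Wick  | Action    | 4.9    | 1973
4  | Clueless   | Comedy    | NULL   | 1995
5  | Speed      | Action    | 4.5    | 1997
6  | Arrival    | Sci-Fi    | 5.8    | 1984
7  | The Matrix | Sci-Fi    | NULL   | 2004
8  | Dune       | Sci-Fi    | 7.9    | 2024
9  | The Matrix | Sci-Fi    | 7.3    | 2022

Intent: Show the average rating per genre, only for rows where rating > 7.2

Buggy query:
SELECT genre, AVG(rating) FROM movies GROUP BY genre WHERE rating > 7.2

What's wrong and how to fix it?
Bug: Row-level WHERE must come before GROUP BY in the clause order

Fix: Move the WHERE clause before GROUP BY

Corrected query:
SELECT genre, AVG(rating) FROM movies WHERE rating > 7.2 GROUP BY genre

Result:
genre  | AVG(rating)
-------+------------
Sci-Fi | 7.6        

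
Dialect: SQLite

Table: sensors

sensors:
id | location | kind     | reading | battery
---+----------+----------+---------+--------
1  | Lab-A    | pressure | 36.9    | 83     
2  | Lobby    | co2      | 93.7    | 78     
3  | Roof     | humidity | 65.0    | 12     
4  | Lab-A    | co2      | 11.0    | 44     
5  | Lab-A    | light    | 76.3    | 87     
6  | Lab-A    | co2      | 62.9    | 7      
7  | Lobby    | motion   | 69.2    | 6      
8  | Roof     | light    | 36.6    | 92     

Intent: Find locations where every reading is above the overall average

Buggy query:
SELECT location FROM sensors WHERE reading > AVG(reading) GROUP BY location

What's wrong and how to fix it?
Bug: WHERE evaluates per row before aggregation, so AVG() is unavailable

Fix: Compute the overall average in a scalar subquery and compare each group's MIN against it in HAVING

Corrected query:
SELECT location FROM sensors GROUP BY location HAVING MIN(reading) > (SELECT AVG(reading) FROM sensors)

Result:
location
--------
Lobby   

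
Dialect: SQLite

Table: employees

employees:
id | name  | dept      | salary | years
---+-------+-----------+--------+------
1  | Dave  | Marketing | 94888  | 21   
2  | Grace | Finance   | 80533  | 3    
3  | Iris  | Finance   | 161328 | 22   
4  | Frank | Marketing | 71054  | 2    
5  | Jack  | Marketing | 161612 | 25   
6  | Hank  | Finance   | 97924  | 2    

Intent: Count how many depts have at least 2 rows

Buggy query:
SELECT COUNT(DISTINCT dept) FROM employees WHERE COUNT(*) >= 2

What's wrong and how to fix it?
Bug: WHERE filters individual rows, not groups, so a group-level COUNT is invalid there

Fix: Use a subquery that GROUPs and filters with HAVING, then count its rows

Corrected query:
SELECT COUNT(*) FROM (SELECT dept FROM employees GROUP BY dept HAVING COUNT(*) >= 2)

Result:
COUNT(*)
--------
2       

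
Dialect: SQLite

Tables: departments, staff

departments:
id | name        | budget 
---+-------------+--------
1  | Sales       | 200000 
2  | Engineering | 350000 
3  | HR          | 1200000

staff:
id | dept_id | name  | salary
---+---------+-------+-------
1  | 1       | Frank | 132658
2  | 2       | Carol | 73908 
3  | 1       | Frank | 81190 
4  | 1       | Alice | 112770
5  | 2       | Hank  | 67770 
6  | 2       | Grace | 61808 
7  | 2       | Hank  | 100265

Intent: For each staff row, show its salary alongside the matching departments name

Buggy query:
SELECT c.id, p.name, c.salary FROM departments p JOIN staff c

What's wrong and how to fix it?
Bug: JOIN with no ON clause produces a cartesian product; every staff row pairs with every departments row

Fix: Add ON c.dept_id = p.id to the JOIN

Corrected query:
SELECT c.id, p.name, c.salary FROM departments p JOIN staff c ON c.dept_id = p.id

Result:
id | name        | salary
---+-------------+-------
1  | Sales       | 132658
2  | Engineering | 73908 
3  | Sales       | 81190 
4  | Sales       | 112770
5  | Engineering | 67770 
6  | Engineering | 61808 
7  | Engineering | 100265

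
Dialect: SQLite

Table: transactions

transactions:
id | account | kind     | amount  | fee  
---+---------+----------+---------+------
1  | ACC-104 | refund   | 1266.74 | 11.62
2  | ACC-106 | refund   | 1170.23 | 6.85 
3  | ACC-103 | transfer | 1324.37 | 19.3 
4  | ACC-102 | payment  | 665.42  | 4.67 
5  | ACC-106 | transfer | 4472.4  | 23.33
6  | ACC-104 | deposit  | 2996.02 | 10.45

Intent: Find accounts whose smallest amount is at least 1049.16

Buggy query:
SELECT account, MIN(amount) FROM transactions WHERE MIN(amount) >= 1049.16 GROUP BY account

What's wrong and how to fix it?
Bug: MIN() in WHERE is a misuse of aggregate

Fix: Use HAVING for the per-group MIN condition

Corrected query:
SELECT account, MIN(amount) FROM transactions GROUP BY account HAVING MIN(amount) >= 1049.16

Result:
account | MIN(amount)
--------+------------
ACC-103 | 1324.37    
ACC-104 | 1266.74    
ACC-106 | 1170.23    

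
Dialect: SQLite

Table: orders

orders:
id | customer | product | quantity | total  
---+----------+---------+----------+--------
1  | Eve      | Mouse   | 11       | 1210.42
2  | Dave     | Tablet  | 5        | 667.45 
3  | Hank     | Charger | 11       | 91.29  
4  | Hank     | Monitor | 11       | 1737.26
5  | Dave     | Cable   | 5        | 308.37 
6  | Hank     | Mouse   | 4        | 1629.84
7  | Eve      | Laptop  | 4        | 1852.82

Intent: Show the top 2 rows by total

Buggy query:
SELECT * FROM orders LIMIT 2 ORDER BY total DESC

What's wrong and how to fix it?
Bug: LIMIT must come after ORDER BY

Fix: Sort with ORDER BY, then apply LIMIT

Corrected query:
SELECT * FROM orders ORDER BY total DESC LIMIT 2

Result:
id | customer | product | quantity | total  
---+----------+---------+----------+--------
7  | Eve      | Laptop  | 4        | 1852.82
4  | Hank     | Monitor | 11       | 1737.26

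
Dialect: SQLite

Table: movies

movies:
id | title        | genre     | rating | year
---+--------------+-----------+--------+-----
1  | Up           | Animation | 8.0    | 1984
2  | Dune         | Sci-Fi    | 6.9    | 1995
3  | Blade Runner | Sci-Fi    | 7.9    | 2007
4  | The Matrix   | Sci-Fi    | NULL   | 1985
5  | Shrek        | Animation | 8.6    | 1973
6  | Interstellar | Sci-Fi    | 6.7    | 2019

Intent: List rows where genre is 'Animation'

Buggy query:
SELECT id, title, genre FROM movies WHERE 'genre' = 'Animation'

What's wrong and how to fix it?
Bug: 'genre' in single quotes is a string literal, not the column; the comparison is literal-vs-literal and never true

Fix: Reference the column as genre without single quotes

Corrected query:
SELECT id, title, genre FROM movies WHERE genre = 'Animation'

Result:
id | title | genre    
---+-------+----------
1  | Up    | Animation
5  | Shrek | Animation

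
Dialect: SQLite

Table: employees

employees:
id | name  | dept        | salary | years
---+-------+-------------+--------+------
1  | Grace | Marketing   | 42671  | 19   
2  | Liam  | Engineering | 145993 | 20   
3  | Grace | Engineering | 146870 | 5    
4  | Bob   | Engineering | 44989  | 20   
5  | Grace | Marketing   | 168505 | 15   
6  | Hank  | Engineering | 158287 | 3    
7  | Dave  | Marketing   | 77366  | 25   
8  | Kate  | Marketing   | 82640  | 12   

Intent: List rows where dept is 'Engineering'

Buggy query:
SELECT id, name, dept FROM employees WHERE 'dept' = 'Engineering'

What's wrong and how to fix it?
Bug: 'dept' in single quotes is a string literal, not the column; the comparison is literal-vs-literal and never true

Fix: Remove the quotes around the column name (or use double quotes for an identifier)

Corrected query:
SELECT id, name, dept FROM employees WHERE dept = 'Engineering'

Result:
id | name  | dept       
---+-------+------------
2  | Liam  | Engineering
3  | Grace | Engineering
4  | Bob   | Engineering
6  | Hank  | Engineering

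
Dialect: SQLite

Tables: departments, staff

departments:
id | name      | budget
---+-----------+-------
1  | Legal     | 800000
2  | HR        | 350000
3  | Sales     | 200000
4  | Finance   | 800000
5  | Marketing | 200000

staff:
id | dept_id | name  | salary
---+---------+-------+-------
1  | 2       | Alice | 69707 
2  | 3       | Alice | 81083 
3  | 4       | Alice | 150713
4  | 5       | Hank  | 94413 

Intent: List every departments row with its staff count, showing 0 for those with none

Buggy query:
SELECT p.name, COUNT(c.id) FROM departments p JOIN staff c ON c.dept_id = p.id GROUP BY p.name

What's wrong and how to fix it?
Bug: An inner join excludes parents with zero children

Fix: Use LEFT JOIN so parents without children still appear (COUNT(c.id) gives 0)

Corrected query:
SELECT p.name, COUNT(c.id) FROM departments p LEFT JOIN staff c ON c.dept_id = p.id GROUP BY p.name

Result:
name      | COUNT(c.id)
----------+------------
Finance   | 1          
HR        | 1          
Legal     | 0          
Marketing | 1          
Sales     | 1          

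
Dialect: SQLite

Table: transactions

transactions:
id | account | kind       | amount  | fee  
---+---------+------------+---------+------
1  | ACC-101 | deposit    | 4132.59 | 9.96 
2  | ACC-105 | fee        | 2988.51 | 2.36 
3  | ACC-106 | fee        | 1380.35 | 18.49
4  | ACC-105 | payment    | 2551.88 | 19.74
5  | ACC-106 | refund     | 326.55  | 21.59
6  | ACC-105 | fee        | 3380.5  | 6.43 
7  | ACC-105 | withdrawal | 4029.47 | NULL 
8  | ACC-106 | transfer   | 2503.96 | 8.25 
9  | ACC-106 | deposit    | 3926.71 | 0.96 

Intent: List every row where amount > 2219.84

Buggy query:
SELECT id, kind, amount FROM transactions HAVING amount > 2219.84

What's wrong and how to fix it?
Bug: HAVING filters the output of aggregation, but this query has no GROUP BY and no aggregate functions, so SQLite rejects it (HAVING clause on a non-aggregate query); the condition here is per row

Fix: Replace HAVING with WHERE since the condition applies to individual rows

Corrected query:
SELECT id, kind, amount FROM transactions WHERE amount > 2219.84

Result:
id | kind       | amount 
---+------------+--------
1  | deposit    | 4132.59
2  | fee        | 2988.51
4  | payment    | 2551.88
6  | fee        | 3380.5 
7  | withdrawal | 4029.47
8  | transfer   | 2503.96
9  | deposit    | 3926.71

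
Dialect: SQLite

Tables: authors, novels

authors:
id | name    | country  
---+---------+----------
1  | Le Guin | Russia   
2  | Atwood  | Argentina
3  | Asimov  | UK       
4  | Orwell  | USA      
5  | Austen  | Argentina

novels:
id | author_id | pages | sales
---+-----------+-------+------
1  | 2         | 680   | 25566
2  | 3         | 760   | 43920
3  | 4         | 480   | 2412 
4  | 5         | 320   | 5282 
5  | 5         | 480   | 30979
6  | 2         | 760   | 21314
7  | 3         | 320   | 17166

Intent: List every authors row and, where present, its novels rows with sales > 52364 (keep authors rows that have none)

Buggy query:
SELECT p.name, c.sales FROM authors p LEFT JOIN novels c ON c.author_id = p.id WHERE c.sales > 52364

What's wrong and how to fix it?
Bug: A WHERE condition on the right-hand table after LEFT JOIN drops unmatched parents

Fix: Move the right-table condition into the ON clause so unmatched parents are kept

Corrected query:
SELECT p.name, c.sales FROM authors p LEFT JOIN novels c ON c.author_id = p.id AND c.sales > 52364

Result:
name    | sales
--------+------
Le Guin | NULL 
Atwood  | NULL 
Asimov  | NULL 
Orwell  | NULL 
Austen  | NULL 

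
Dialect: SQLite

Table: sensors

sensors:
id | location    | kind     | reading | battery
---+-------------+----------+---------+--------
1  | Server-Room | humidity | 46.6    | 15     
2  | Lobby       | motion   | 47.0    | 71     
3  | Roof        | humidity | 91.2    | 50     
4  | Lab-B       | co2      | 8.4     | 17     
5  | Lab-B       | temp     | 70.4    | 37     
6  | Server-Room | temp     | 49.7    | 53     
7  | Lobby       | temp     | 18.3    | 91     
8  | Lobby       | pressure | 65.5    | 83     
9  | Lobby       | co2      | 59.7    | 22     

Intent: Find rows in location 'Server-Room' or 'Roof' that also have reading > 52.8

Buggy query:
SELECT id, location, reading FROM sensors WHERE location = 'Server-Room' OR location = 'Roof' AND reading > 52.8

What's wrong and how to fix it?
Bug: AND binds tighter than OR, so this parses as location = 'Server-Room' OR (location = 'Roof' AND reading > 52.8)

Fix: Add parentheses around the OR so the AND applies to both alternatives

Corrected query:
SELECT id, location, reading FROM sensors WHERE (location = 'Server-Room' OR location = 'Roof') AND reading > 52.8

Result:
id | location | reading
---+----------+--------
3  | Roof     | 91.2   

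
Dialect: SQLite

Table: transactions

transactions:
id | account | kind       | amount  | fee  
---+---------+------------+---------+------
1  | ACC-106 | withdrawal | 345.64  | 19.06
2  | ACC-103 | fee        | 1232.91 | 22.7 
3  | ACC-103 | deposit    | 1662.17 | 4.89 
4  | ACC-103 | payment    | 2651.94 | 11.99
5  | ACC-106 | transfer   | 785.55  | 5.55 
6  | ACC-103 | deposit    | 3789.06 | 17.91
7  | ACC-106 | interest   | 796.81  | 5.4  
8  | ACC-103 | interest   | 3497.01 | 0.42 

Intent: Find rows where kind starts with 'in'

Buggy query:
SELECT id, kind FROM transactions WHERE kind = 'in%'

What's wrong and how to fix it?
Bug: '=' compares the literal string including the % character; pattern matching needs LIKE

Fix: Replace '=' with LIKE so 'in%' is treated as a pattern

Corrected query:
SELECT id, kind FROM transactions WHERE kind LIKE 'in%'

Result:
id | kind    
---+---------
7  | interest
8  | interest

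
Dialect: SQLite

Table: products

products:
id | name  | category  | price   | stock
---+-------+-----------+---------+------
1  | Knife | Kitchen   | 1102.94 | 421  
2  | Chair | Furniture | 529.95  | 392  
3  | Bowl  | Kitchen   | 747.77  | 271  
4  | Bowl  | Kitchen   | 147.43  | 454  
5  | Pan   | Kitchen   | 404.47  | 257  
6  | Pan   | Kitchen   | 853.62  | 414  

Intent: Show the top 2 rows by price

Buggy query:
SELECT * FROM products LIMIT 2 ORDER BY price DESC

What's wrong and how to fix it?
Bug: LIMIT must come after ORDER BY

Fix: Swap the clauses: ORDER BY first, then LIMIT

Corrected query:
SELECT * FROM products ORDER BY price DESC LIMIT 2

Result:
id | name  | category | price   | stock
---+-------+----------+---------+------
1  | Knife | Kitchen  | 1102.94 | 421  
6  | Pan   | Kitchen  | 853.62  | 414  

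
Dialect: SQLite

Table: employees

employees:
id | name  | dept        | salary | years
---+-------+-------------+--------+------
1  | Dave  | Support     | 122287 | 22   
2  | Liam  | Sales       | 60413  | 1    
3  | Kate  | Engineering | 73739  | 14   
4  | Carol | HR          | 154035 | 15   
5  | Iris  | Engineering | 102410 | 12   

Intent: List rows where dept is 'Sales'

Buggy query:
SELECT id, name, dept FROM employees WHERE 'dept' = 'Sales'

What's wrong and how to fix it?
Bug: Single quotes denote string literals in SQL; the column name is being compared as a constant string

Fix: Reference the column as dept without single quotes

Corrected query:
SELECT id, name, dept FROM employees WHERE dept = 'Sales'

Result:
id | name | dept 
---+------+------
2  | Liam | Sales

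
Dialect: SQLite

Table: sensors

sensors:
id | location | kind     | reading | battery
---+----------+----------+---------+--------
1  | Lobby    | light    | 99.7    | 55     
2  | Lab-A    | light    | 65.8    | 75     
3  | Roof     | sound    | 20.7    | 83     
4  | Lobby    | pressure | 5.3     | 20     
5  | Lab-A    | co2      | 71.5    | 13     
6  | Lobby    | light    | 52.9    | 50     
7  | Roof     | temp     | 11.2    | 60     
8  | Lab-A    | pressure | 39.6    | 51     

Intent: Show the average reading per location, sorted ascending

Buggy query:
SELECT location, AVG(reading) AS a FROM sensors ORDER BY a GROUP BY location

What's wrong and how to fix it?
Bug: GROUP BY must precede ORDER BY

Fix: Reorder: SELECT … FROM … GROUP BY … ORDER BY …

Corrected query:
SELECT location, AVG(reading) AS a FROM sensors GROUP BY location ORDER BY a

Result:
location | a        
---------+----------
Roof     | 15.95    
Lobby    | 52.633333
Lab-A    | 58.966667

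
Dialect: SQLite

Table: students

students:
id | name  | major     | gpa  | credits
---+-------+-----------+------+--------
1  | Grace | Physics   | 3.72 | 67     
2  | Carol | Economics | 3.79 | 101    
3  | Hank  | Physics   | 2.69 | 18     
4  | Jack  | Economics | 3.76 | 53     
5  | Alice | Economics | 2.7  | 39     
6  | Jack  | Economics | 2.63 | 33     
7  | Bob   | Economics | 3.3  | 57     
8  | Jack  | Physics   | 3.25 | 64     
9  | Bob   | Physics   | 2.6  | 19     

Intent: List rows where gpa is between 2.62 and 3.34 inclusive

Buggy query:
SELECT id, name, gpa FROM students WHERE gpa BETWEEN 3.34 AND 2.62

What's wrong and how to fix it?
Bug: The bounds are reversed; BETWEEN a AND b requires a <= b to match anything

Fix: Write BETWEEN 2.62 AND 3.34

Corrected query:
SELECT id, name, gpa FROM students WHERE gpa BETWEEN 2.62 AND 3.34

Result:
id | name  | gpa 
---+-------+-----
3  | Hank  | 2.69
5  | Alice | 2.7 
6  | Jack  | 2.63
7  | Bob   | 3.3 
8  | Jack  | 3.25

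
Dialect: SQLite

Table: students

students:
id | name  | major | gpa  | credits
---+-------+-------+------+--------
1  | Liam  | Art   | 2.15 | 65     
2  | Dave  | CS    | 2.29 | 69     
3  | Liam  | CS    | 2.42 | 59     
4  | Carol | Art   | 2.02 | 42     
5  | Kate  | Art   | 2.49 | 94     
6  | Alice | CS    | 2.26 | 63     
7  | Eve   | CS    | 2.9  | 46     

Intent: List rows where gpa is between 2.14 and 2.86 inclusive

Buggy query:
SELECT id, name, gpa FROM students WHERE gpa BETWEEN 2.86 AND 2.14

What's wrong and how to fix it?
Bug: The bounds are reversed; BETWEEN a AND b requires a <= b to match anything

Fix: Swap the bounds so the smaller value comes first

Corrected query:
SELECT id, name, gpa FROM students WHERE gpa BETWEEN 2.14 AND 2.86

Result:
id | name  | gpa 
---+-------+-----
1  | Liam  | 2.15
2  | Dave  | 2.29
3  | Liam  | 2.42
5  | Kate  | 2.49
6  | Alice | 2.26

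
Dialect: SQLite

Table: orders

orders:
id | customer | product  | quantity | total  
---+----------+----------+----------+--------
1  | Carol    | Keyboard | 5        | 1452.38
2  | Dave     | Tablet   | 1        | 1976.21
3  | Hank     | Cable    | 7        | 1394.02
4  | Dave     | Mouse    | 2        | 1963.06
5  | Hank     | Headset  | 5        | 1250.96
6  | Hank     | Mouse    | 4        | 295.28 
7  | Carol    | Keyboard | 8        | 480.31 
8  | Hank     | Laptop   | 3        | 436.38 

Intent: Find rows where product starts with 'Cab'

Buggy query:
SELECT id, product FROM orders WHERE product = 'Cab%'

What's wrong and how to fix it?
Bug: Wildcards only work with LIKE; '=' treats '%' as a literal character

Fix: Replace '=' with LIKE so 'Cab%' is treated as a pattern

Corrected query:
SELECT id, product FROM orders WHERE product LIKE 'Cab%'

Result:
id | product
---+--------
3  | Cable  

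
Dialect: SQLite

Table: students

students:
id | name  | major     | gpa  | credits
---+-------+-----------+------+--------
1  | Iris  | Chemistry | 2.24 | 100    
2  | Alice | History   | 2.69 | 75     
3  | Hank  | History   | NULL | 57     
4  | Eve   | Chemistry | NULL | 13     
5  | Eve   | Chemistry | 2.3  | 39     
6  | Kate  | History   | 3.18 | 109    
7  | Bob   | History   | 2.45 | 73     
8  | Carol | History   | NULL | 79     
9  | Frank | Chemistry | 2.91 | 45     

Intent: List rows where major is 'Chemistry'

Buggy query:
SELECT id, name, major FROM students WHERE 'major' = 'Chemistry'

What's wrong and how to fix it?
Bug: 'major' in single quotes is a string literal, not the column; the comparison is literal-vs-literal and never true

Fix: Reference the column as major without single quotes

Corrected query:
SELECT id, name, major FROM students WHERE major = 'Chemistry'

Result:
id | name  | major    
---+-------+----------
1  | Iris  | Chemistry
4  | Eve   | Chemistry
5  | Eve   | Chemistry
9  | Frank | Chemistry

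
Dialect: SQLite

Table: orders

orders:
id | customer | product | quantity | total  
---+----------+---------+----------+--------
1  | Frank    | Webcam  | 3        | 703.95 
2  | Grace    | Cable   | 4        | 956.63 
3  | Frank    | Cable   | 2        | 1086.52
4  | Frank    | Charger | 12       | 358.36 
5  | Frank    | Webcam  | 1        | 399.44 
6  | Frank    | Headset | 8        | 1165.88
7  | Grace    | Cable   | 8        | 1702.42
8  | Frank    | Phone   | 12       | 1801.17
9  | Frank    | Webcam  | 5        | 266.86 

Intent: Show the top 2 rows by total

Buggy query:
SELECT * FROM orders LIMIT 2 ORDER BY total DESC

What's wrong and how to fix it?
Bug: LIMIT must come after ORDER BY

Fix: Sort with ORDER BY, then apply LIMIT

Corrected query:
SELECT * FROM orders ORDER BY total DESC LIMIT 2

Result:
id | customer | product | quantity | total  
---+----------+---------+----------+--------
8  | Frank    | Phone   | 12       | 1801.17
7  | Grace    | Cable   | 8        | 1702.42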